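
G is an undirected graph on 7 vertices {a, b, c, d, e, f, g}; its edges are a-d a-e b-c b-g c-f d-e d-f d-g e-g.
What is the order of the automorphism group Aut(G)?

The degree sequence is [2, 2, 2, 4, 3, 2, 3]. Checking the degree-preserving permutations of the vertex set shows that none except the identity preserves every edge, so Aut(G) is trivial.

1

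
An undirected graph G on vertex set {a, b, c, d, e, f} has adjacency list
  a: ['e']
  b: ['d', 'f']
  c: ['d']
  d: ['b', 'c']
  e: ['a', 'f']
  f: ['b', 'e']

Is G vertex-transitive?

Automorphisms preserve degree, but G has vertices of degree 1 and vertices of degree 2; no automorphism maps one to the other, so G is not vertex-transitive.

No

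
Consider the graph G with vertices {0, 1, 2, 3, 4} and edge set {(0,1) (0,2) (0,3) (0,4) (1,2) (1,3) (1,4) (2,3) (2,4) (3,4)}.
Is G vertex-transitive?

Yes

Every vertex has degree 4, so G is the complete graph K_5. Any permutation of the 5 vertices preserves K_5, so Aut(K_5) = S_5 of order 5! = 120. This group acts transitively on the 5 vertices.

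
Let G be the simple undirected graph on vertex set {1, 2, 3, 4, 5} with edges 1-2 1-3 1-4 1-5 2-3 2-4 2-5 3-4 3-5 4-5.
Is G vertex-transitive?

Yes

Every vertex has degree 4, so G is the complete graph K_5. Any permutation of the 5 vertices preserves K_5, so Aut(K_5) = S_5 of order 5! = 120. This group acts transitively on the 5 vertices.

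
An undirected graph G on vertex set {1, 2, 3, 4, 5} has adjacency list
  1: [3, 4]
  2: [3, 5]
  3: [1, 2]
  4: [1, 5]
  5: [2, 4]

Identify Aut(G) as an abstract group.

Every vertex has degree 2 and the graph is connected, so G is the 5-cycle C_5. C_5 has 5 rotations and 5 reflections, so Aut(C_5) ≅ D_5 of order 10.

D_5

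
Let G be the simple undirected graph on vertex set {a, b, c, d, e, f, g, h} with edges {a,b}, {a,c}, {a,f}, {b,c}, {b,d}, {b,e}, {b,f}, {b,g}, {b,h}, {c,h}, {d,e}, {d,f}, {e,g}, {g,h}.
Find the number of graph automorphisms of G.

14

Vertex b is the unique vertex of degree 7; the remaining 7 vertices each have degree 3 and induce a cycle, so G is the wheel on 8 vertices with hub b. Every automorphism fixes the hub and acts on the rim 7-cycle, so Aut(G) ≅ Aut(C_7) = D_7 of order 14.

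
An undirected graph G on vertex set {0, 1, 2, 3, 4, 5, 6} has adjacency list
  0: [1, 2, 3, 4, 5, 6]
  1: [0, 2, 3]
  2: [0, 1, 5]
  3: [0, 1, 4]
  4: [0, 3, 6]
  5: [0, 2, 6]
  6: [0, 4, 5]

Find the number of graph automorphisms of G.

Vertex 0 is the unique vertex of degree 6; the remaining 6 vertices each have degree 3 and induce a cycle, so G is the wheel on 7 vertices with hub 0. With the hub fixed, the remaining symmetry is that of the rim cycle C_6, giving the dihedral group D_6.

12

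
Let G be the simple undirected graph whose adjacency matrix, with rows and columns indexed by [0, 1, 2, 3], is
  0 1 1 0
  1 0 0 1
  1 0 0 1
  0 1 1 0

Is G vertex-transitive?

Yes

G is 2-regular and bipartite on 2^2 = 4 vertices with girth 4; it is the hypercube graph Q_2. Aut(Q_2) consists of the signed permutations of the 2 coordinate axes: 2! permutations times 2^2 sign flips, so |Aut| = 2^2·2! = 8. This group acts transitively on the 4 vertices.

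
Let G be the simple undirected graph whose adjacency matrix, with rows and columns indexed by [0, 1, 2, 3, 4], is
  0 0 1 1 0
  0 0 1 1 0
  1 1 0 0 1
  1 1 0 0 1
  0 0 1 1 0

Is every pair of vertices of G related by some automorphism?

Automorphisms preserve degree, but G has vertices of degree 2 and vertices of degree 3; no automorphism maps one to the other, so G is not vertex-transitive.

No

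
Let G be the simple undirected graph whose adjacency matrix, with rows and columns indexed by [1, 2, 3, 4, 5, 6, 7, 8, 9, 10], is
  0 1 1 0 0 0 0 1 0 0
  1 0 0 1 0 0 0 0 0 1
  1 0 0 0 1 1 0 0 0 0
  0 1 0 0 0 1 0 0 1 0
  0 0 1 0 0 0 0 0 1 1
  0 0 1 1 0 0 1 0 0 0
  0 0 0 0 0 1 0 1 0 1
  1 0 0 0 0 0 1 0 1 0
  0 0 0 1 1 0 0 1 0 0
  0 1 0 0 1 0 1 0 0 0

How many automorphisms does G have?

G is 3-regular on 10 vertices with no triangles and no 4-cycles (girth 5): this is the Petersen graph. Viewing the Petersen graph as the Kneser graph K(5,2) — vertices are 2-subsets of {1,…,5}, edges join disjoint pairs — its automorphisms are exactly the permutations of the 5-element set, so Aut ≅ S_5 of order 120.

120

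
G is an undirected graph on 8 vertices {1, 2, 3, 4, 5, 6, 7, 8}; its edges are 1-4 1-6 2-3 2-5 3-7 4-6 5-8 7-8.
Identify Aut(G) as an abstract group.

G has two connected components, {2, 3, 5, 7, 8} and {1, 4, 6}; each is 2-regular, so G = C_5 ⊔ C_3. The components are non-isomorphic (different sizes), so Aut(G) = Aut(C_5) × Aut(C_3) = D_5 × D_3 of order 10·6 = 60.

D_5 × D_3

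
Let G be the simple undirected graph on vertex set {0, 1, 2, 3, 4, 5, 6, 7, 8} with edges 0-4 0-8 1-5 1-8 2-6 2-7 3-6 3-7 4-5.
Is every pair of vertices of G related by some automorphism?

No

G has two connected components, {0, 1, 4, 5, 8} and {2, 3, 6, 7}; each is 2-regular, so G = C_5 ⊔ C_4. The orbit of 0 under Aut(G) is {0, 1, 4, 5, 8}, which does not contain 2, so G is not vertex-transitive.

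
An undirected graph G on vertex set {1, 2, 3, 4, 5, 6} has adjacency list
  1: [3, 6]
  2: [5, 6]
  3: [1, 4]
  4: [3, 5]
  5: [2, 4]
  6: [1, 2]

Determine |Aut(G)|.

G is 2-regular and connected on 6 vertices, i.e. the cycle C_6. C_6 has 6 rotations and 6 reflections, so Aut(C_6) ≅ D_6 of order 12.

12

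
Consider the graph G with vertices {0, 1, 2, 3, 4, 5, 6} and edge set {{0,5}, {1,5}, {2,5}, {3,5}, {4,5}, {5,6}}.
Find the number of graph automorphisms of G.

Vertex 5 has degree 6 and every other vertex has degree 1, so G is the star K_{1,6} with centre 5. Any automorphism fixes the centre and permutes the 6 leaves freely, so Aut(G) ≅ S_6 of order 6! = 720.

720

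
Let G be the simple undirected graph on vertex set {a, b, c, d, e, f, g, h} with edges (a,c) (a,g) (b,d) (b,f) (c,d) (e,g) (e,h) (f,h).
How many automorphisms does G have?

16

Every vertex has degree 2 and the graph is connected, so G is the 8-cycle C_8. The automorphisms of the 8-cycle are exactly the symmetries of a regular 8-gon: the dihedral group D_8, |D_8| = 16.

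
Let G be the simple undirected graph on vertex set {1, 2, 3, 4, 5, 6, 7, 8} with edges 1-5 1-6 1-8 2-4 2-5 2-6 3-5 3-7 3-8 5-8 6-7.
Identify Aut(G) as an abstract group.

The degree sequence is [3, 3, 3, 1, 4, 3, 2, 3]. Checking the degree-preserving permutations of the vertex set shows that none except the identity preserves every edge, so Aut(G) is trivial.

the trivial group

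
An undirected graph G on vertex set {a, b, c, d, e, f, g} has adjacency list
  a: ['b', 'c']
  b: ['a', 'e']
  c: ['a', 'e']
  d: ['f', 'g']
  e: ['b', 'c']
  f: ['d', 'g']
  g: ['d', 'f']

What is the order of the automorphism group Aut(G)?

G has two connected components, {a, b, c, e} and {d, f, g}; each is 2-regular, so G = C_4 ⊔ C_3. The components are non-isomorphic (different sizes), so Aut(G) = Aut(C_4) × Aut(C_3) = D_4 × D_3 of order 8·6 = 48.

48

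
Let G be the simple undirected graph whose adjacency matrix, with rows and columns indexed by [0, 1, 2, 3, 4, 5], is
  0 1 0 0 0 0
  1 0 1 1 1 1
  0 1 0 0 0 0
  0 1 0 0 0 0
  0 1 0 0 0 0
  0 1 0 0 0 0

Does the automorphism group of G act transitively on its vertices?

No

Vertex 1 is the only vertex of degree 5, so every automorphism fixes it; G is not vertex-transitive.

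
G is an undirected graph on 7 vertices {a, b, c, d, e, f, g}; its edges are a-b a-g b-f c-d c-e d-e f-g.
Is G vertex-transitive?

No

G has two connected components, {a, b, f, g} and {c, d, e}; each is 2-regular, so G = C_4 ⊔ C_3. The orbit of a under Aut(G) is {a, b, f, g}, which does not contain c, so G is not vertex-transitive.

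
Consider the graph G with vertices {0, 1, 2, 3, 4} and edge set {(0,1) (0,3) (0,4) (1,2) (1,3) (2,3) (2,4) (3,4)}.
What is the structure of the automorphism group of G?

Vertex 3 is the unique vertex of degree 4; the remaining 4 vertices each have degree 3 and induce a cycle, so G is the wheel on 5 vertices with hub 3. With the hub fixed, the remaining symmetry is that of the rim cycle C_4, giving the dihedral group D_4.

D_4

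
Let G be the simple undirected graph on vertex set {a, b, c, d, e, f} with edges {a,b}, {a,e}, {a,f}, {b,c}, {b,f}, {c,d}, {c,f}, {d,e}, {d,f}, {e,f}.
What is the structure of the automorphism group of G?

D_5

Vertex f is the unique vertex of degree 5; the remaining 5 vertices each have degree 3 and induce a cycle, so G is the wheel on 6 vertices with hub f. With the hub fixed, the remaining symmetry is that of the rim cycle C_5, giving the dihedral group D_5.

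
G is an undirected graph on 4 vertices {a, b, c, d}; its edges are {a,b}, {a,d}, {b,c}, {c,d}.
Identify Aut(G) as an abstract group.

D_4

G is 2-regular and bipartite on 2^2 = 4 vertices with girth 4; it is the hypercube graph Q_2. Aut(Q_2) consists of the signed permutations of the 2 coordinate axes: 2! permutations times 2^2 sign flips, so |Aut| = 2^2·2! = 8.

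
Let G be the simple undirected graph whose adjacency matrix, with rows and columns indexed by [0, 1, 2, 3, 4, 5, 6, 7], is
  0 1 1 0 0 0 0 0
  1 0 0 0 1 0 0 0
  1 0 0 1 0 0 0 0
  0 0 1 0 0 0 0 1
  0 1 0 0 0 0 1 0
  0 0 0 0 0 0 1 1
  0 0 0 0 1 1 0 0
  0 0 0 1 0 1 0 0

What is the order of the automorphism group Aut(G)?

Every vertex has degree 2 and the graph is connected, so G is the 8-cycle C_8. C_8 has 8 rotations and 8 reflections, so Aut(C_8) ≅ D_8 of order 16.

16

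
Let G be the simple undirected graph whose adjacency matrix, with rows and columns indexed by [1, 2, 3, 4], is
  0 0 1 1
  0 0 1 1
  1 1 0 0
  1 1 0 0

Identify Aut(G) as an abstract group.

the dihedral group of order 8

Every vertex has degree 2 and the graph is connected, so G is the 4-cycle C_4. The automorphisms of the 4-cycle are exactly the symmetries of a regular 4-gon: the dihedral group D_4, |D_4| = 8.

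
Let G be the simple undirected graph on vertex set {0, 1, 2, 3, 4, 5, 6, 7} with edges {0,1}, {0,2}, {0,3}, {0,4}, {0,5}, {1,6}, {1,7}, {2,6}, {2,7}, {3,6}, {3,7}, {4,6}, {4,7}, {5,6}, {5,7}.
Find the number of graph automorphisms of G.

The vertices split by degree into {0, 6, 7} (degree 5) and {1, 2, 3, 4, 5} (degree 3); every edge runs between the two parts, so G is the complete bipartite graph K_{3,5}. Automorphisms preserve the bipartition setwise (since the parts differ in size) and act as S_3 × S_5 within it; |Aut| = 720.

720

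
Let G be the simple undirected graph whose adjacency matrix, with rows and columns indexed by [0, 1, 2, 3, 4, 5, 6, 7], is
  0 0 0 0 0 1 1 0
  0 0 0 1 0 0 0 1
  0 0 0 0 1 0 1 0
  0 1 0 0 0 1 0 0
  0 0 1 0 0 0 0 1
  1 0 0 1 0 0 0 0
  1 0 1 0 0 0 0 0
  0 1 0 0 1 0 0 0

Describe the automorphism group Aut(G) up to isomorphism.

the dihedral group of order 16

G is 2-regular and connected on 8 vertices, i.e. the cycle C_8. C_8 has 8 rotations and 8 reflections, so Aut(C_8) ≅ D_8 of order 16.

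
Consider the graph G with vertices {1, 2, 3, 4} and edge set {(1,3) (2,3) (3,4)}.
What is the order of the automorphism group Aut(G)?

Vertex 3 has degree 3 and every other vertex has degree 1, so G is the star K_{1,3} with centre 3. Any automorphism fixes the centre and permutes the 3 leaves freely, so Aut(G) ≅ S_3 of order 3! = 6.

6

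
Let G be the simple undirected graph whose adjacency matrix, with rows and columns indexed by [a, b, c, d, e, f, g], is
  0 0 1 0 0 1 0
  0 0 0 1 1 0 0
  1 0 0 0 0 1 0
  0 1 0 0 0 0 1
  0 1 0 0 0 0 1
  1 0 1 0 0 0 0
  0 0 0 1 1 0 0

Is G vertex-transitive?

G has two connected components, {b, d, e, g} and {a, c, f}; each is 2-regular, so G = C_4 ⊔ C_3. The orbit of a under Aut(G) is {a, c, f}, which does not contain b, so G is not vertex-transitive.

No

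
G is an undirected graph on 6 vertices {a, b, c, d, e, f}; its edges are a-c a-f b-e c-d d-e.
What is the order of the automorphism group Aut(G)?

The degree sequence is [2, 1, 2, 2, 2, 1]; the two degree-1 vertices b and f are the ends of a path, so G = P_6. A path has exactly one nontrivial symmetry — reversal — giving Aut(G) of order 2.

2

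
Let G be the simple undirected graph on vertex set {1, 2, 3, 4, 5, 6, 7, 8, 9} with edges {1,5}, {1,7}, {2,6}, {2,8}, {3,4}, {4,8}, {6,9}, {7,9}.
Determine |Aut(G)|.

2

The degree sequence is [2, 2, 1, 2, 1, 2, 2, 2, 2]; the two degree-1 vertices 3 and 5 are the ends of a path, so G = P_9. A path has exactly one nontrivial symmetry — reversal — giving Aut(G) of order 2.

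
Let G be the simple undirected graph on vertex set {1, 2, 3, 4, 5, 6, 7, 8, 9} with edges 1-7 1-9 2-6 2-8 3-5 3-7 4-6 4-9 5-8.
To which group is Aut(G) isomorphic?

D_9

Every vertex has degree 2 and the graph is connected, so G is the 9-cycle C_9. C_9 has 9 rotations and 9 reflections, so Aut(C_9) ≅ D_9 of order 18.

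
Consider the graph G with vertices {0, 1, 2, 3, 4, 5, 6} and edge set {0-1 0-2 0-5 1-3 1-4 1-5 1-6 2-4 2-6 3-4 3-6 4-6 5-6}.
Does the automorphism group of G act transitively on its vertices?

No

Vertex 4 is the only vertex of degree 4, so every automorphism fixes it; G is not vertex-transitive.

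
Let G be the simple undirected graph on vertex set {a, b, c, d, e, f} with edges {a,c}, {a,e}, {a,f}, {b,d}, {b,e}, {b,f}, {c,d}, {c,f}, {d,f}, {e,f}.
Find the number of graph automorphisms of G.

Vertex f is the unique vertex of degree 5; the remaining 5 vertices each have degree 3 and induce a cycle, so G is the wheel on 6 vertices with hub f. With the hub fixed, the remaining symmetry is that of the rim cycle C_5, giving the dihedral group D_5.

10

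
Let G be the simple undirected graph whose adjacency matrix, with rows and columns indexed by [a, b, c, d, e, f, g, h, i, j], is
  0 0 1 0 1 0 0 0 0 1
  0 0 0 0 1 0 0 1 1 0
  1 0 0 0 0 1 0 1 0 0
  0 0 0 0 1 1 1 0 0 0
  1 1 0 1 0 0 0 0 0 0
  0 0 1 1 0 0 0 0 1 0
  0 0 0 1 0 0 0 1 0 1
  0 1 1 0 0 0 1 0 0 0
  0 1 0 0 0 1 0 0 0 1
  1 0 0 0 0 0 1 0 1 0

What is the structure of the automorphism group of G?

G is 3-regular on 10 vertices with no triangles and no 4-cycles (girth 5): this is the Petersen graph. Viewing the Petersen graph as the Kneser graph K(5,2) — vertices are 2-subsets of {1,…,5}, edges join disjoint pairs — its automorphisms are exactly the permutations of the 5-element set, so Aut ≅ S_5 of order 120.

the symmetric group S_5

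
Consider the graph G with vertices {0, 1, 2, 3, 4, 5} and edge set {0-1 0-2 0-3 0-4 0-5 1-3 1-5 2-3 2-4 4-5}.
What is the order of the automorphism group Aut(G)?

10

Vertex 0 is the unique vertex of degree 5; the remaining 5 vertices each have degree 3 and induce a cycle, so G is the wheel on 6 vertices with hub 0. Every automorphism fixes the hub and acts on the rim 5-cycle, so Aut(G) ≅ Aut(C_5) = D_5 of order 10.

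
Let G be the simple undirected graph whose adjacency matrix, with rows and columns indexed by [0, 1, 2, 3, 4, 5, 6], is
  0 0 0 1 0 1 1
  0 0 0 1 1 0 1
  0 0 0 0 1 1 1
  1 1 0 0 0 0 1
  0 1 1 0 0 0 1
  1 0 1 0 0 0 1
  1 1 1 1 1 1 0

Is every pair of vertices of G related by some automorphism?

No

Vertex 6 is the only vertex of degree 6, so every automorphism fixes it; G is not vertex-transitive.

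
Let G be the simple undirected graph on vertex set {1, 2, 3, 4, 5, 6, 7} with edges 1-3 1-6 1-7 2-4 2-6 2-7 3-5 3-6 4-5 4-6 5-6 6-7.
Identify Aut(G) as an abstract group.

the dihedral group of order 12

Vertex 6 is the unique vertex of degree 6; the remaining 6 vertices each have degree 3 and induce a cycle, so G is the wheel on 7 vertices with hub 6. With the hub fixed, the remaining symmetry is that of the rim cycle C_6, giving the dihedral group D_6.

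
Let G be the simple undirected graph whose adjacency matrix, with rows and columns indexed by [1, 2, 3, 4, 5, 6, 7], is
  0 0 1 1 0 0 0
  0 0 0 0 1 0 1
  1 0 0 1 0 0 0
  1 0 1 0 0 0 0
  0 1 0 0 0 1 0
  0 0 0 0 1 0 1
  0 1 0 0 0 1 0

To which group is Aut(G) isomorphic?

D_4 × D_3

G has two connected components, {2, 5, 6, 7} and {1, 3, 4}; each is 2-regular, so G = C_4 ⊔ C_3. The components are non-isomorphic (different sizes), so Aut(G) = Aut(C_4) × Aut(C_3) = D_4 × D_3 of order 8·6 = 48.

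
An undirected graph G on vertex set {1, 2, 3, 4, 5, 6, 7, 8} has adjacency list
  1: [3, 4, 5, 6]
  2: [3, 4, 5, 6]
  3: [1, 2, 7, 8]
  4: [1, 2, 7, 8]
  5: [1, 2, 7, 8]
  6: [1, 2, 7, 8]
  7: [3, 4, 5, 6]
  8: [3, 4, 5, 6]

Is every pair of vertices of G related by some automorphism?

G is 4-regular and bipartite with parts {3, 4, 5, 6} and {1, 2, 7, 8} (each part is independent and every cross-pair is an edge), so G = K_{4,4}. Each part can be permuted independently (S_4 × S_4) and the two equal-size parts can also be swapped, giving (S_4 × S_4) ⋊ Z_2 of order 2·(4!)² = 1152. Under this action every vertex can be carried to every other, so G is vertex-transitive.

Yes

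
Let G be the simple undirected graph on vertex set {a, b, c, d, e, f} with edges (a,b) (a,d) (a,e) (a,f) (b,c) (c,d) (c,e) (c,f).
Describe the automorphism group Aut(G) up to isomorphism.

The vertices split by degree into {a, c} (degree 4) and {b, d, e, f} (degree 2); every edge runs between the two parts, so G is the complete bipartite graph K_{2,4}. Automorphisms preserve the bipartition setwise (since the parts differ in size) and act as S_4 × S_2 within it; |Aut| = 48.

S_4 × S_2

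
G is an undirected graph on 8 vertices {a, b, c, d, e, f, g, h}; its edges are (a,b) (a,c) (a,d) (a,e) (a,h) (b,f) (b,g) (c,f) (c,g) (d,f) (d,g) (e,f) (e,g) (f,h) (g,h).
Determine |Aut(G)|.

720

The vertices split by degree into {a, f, g} (degree 5) and {b, c, d, e, h} (degree 3); every edge runs between the two parts, so G is the complete bipartite graph K_{3,5}. The parts have unequal sizes, so no automorphism swaps them; each part is permuted independently, giving S_3 × S_5 of order 3!·5! = 720.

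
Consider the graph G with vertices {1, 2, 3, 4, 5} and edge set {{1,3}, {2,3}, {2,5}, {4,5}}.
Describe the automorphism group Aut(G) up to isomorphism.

the cyclic group of order 2

The degree sequence is [1, 2, 2, 1, 2]; the two degree-1 vertices 1 and 4 are the ends of a path, so G = P_5. The only nontrivial automorphism of a path is the end-to-end reflection, so Aut(G) ≅ Z_2.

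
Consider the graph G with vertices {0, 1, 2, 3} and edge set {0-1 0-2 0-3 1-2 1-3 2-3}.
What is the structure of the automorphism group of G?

the symmetric group on 4 letters

All 4 vertices are pairwise adjacent: G = K_4. Every bijection on the vertex set is an automorphism of K_4; hence Aut(K_4) ≅ S_4, order 24.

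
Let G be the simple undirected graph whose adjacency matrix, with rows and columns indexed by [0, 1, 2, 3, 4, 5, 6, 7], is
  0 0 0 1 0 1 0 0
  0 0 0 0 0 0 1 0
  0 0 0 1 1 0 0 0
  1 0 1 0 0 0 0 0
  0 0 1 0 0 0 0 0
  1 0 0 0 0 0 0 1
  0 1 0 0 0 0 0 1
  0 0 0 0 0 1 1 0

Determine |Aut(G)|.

The degree sequence is [2, 1, 2, 2, 1, 2, 2, 2]; the two degree-1 vertices 1 and 4 are the ends of a path, so G = P_8. The only nontrivial automorphism of a path is the end-to-end reflection, so Aut(G) ≅ Z_2.

2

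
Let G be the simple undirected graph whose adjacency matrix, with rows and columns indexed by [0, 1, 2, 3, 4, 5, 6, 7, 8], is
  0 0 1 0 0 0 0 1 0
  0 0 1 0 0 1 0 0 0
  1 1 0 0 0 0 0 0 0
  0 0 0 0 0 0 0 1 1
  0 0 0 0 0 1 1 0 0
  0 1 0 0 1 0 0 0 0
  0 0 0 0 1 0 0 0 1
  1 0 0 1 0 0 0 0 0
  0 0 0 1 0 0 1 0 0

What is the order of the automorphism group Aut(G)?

Every vertex has degree 2 and the graph is connected, so G is the 9-cycle C_9. The automorphisms of the 9-cycle are exactly the symmetries of a regular 9-gon: the dihedral group D_9, |D_9| = 18.

18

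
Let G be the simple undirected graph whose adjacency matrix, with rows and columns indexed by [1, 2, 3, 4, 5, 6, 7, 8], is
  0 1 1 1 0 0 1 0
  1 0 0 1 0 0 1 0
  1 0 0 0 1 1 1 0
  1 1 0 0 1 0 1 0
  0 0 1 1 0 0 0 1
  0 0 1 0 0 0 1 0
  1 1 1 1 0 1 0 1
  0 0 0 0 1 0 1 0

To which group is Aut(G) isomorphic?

{e}

Degrees alone do not determine every vertex (e.g. 1 and 3 both have degree 4), but their neighbour-degree multisets differ: N(1) has degrees [3, 4, 4, 6] while N(3) has degrees [2, 3, 4, 6]. Repeating this refinement separates all vertices, so the only automorphism is the identity.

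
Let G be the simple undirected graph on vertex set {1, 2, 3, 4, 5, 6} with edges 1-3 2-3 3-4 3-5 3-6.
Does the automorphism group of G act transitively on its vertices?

No

Vertex 3 is the only vertex of degree 5, so every automorphism fixes it; G is not vertex-transitive.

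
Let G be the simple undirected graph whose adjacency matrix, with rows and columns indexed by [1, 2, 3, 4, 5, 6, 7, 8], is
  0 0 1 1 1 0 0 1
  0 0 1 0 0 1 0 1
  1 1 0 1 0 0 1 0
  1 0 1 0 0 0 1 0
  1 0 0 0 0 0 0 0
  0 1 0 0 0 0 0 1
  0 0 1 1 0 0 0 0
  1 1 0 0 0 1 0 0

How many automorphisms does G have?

The degree sequence is [4, 3, 4, 3, 1, 2, 2, 3]. Checking the degree-preserving permutations of the vertex set shows that none except the identity preserves every edge, so Aut(G) is trivial.

1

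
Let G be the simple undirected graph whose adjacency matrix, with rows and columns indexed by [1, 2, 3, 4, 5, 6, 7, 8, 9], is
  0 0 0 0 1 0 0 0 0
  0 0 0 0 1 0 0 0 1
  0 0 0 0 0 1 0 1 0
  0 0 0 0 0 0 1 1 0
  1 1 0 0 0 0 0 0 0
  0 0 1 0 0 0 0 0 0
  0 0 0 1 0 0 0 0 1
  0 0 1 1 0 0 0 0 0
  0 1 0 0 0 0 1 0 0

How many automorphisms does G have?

2

The degree sequence is [1, 2, 2, 2, 2, 1, 2, 2, 2]; the two degree-1 vertices 1 and 6 are the ends of a path, so G = P_9. The only nontrivial automorphism of a path is the end-to-end reflection, so Aut(G) ≅ Z_2.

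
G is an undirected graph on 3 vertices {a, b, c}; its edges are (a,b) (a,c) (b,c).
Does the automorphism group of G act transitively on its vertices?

Every vertex has degree 2, so G is the complete graph K_3. Any permutation of the 3 vertices preserves K_3, so Aut(K_3) = S_3 of order 3! = 6. Under this action every vertex can be carried to every other, so G is vertex-transitive.

Yes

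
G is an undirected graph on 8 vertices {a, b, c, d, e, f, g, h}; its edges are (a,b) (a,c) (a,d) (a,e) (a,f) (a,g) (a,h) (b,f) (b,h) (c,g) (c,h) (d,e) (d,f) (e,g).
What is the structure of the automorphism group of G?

Vertex a is the unique vertex of degree 7; the remaining 7 vertices each have degree 3 and induce a cycle, so G is the wheel on 8 vertices with hub a. With the hub fixed, the remaining symmetry is that of the rim cycle C_7, giving the dihedral group D_7.

D_7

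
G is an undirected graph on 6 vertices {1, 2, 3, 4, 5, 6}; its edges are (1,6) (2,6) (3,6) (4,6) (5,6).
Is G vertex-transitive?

Vertex 6 is the only vertex of degree 5, so every automorphism fixes it; G is not vertex-transitive.

No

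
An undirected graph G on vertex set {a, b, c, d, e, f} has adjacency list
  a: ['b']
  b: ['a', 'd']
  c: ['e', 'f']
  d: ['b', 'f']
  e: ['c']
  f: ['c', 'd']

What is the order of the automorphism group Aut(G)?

2

The degree sequence is [1, 2, 2, 2, 1, 2]; the two degree-1 vertices a and e are the ends of a path, so G = P_6. A path has exactly one nontrivial symmetry — reversal — giving Aut(G) of order 2.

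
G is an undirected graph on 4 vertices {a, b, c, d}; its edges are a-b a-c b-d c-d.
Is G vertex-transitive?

G is 2-regular and bipartite on 2^2 = 4 vertices with girth 4; it is the hypercube graph Q_2. The symmetry group of the 2-cube is the hyperoctahedral group B_2 = Z_2 ≀ S_2, of order 2^2·2! = 8. Under this action every vertex can be carried to every other, so G is vertex-transitive.

Yes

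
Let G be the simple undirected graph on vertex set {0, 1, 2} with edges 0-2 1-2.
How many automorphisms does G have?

2

The degree sequence is [1, 1, 2]; the two degree-1 vertices 0 and 1 are the ends of a path, so G = P_3. The only nontrivial automorphism of a path is the end-to-end reflection, so Aut(G) ≅ Z_2.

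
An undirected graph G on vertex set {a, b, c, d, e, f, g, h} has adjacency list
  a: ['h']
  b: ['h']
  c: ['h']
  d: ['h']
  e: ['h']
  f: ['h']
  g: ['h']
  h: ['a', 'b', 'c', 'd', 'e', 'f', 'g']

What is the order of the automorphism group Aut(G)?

Vertex h has degree 7 and every other vertex has degree 1, so G is the star K_{1,7} with centre h. Any automorphism fixes the centre and permutes the 7 leaves freely, so Aut(G) ≅ S_7 of order 7! = 5040.

5040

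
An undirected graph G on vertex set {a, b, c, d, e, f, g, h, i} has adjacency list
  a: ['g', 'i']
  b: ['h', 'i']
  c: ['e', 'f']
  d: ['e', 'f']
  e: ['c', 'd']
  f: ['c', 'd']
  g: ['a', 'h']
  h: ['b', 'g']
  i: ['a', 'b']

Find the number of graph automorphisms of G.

G has two connected components, {a, b, g, h, i} and {c, d, e, f}; each is 2-regular, so G = C_5 ⊔ C_4. The components are non-isomorphic (different sizes), so Aut(G) = Aut(C_5) × Aut(C_4) = D_5 × D_4 of order 10·8 = 80.

80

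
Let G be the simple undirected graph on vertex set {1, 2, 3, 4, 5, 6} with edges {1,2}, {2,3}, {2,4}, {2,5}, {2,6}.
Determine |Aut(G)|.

Vertex 2 has degree 5 and every other vertex has degree 1, so G is the star K_{1,5} with centre 2. The 5 leaves are pairwise interchangeable while the centre is fixed, giving Aut(G) = S_5.

120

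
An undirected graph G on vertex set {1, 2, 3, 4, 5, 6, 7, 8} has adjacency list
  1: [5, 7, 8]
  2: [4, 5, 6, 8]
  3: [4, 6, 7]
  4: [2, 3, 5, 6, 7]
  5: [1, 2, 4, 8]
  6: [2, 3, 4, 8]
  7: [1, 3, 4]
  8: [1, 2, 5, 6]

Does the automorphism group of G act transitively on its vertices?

No

Vertex 4 is the only vertex of degree 5, so every automorphism fixes it; G is not vertex-transitive.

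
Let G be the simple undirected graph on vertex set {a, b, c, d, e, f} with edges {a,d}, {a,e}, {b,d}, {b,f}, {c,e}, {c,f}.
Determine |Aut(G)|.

12

G is 2-regular and connected on 6 vertices, i.e. the cycle C_6. C_6 has 6 rotations and 6 reflections, so Aut(C_6) ≅ D_6 of order 12.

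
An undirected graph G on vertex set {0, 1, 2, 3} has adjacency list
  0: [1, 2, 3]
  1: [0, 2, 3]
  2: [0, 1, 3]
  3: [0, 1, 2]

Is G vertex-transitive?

Yes

Every vertex has degree 3, so G is the complete graph K_4. Any permutation of the 4 vertices preserves K_4, so Aut(K_4) = S_4 of order 4! = 24. This group acts transitively on the 4 vertices.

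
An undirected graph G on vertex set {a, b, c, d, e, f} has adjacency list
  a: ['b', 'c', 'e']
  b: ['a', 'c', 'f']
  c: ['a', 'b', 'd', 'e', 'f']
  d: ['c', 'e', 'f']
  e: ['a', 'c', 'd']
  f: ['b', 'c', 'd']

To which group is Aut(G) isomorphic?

Vertex c is the unique vertex of degree 5; the remaining 5 vertices each have degree 3 and induce a cycle, so G is the wheel on 6 vertices with hub c. Every automorphism fixes the hub and acts on the rim 5-cycle, so Aut(G) ≅ Aut(C_5) = D_5 of order 10.

D_5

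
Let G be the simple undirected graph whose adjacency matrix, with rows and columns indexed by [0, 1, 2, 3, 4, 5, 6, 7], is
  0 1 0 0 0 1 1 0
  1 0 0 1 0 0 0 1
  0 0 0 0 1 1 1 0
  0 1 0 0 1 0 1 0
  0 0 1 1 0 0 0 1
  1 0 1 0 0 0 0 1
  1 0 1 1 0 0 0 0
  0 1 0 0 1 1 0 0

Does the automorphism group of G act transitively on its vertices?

Yes

G is 3-regular and bipartite on 2^3 = 8 vertices with girth 4; it is the hypercube graph Q_3. Aut(Q_3) consists of the signed permutations of the 3 coordinate axes: 3! permutations times 2^3 sign flips, so |Aut| = 2^3·3! = 48. Under this action every vertex can be carried to every other, so G is vertex-transitive.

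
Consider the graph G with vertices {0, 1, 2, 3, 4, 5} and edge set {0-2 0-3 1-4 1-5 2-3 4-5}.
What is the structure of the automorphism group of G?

G has two connected components, {0, 2, 3} and {1, 4, 5}; each is 2-regular, so G = C_3 ⊔ C_3. Aut of a disjoint union of two copies of C_3 is the wreath product D_3 ≀ Z_2, of order 2·6² = 72.

D_3 ≀ Z_2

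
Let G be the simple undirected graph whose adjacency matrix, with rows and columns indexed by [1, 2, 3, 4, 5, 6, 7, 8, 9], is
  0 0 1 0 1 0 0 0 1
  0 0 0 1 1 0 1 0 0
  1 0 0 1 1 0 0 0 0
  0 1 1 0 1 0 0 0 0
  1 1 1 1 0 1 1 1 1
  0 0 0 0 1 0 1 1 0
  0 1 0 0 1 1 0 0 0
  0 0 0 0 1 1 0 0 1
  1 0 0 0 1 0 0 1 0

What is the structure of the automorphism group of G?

Vertex 5 is the unique vertex of degree 8; the remaining 8 vertices each have degree 3 and induce a cycle, so G is the wheel on 9 vertices with hub 5. With the hub fixed, the remaining symmetry is that of the rim cycle C_8, giving the dihedral group D_8.

D_8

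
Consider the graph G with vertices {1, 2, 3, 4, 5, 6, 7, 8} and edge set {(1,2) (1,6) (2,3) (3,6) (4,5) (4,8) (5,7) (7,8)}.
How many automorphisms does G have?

128

G has two connected components, {4, 5, 7, 8} and {1, 2, 3, 6}; each is 2-regular, so G = C_4 ⊔ C_4. Aut of a disjoint union of two copies of C_4 is the wreath product D_4 ≀ Z_2, of order 2·8² = 128.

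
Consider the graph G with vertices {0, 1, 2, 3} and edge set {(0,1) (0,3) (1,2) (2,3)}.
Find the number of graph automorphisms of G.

G is 2-regular and bipartite on 2^2 = 4 vertices with girth 4; it is the hypercube graph Q_2. The symmetry group of the 2-cube is the hyperoctahedral group B_2 = Z_2 ≀ S_2, of order 2^2·2! = 8.

8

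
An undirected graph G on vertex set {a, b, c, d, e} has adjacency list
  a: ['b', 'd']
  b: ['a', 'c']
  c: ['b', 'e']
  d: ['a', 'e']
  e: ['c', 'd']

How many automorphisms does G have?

10

Every vertex has degree 2 and the graph is connected, so G is the 5-cycle C_5. The automorphisms of the 5-cycle are exactly the symmetries of a regular 5-gon: the dihedral group D_5, |D_5| = 10.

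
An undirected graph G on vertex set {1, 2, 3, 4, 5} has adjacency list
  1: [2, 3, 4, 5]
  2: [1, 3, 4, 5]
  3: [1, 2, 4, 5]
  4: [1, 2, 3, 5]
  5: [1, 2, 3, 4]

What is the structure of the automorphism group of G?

All 5 vertices are pairwise adjacent: G = K_5. Any permutation of the 5 vertices preserves K_5, so Aut(K_5) = S_5 of order 5! = 120.

S_5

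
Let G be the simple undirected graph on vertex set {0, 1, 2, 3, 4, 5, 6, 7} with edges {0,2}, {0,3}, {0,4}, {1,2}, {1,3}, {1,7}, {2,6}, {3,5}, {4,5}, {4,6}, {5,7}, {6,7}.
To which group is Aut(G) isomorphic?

G is 3-regular and bipartite on 2^3 = 8 vertices with girth 4; it is the hypercube graph Q_3. Aut(Q_3) consists of the signed permutations of the 3 coordinate axes: 3! permutations times 2^3 sign flips, so |Aut| = 2^3·3! = 48.

Z_2^3 ⋊ S_3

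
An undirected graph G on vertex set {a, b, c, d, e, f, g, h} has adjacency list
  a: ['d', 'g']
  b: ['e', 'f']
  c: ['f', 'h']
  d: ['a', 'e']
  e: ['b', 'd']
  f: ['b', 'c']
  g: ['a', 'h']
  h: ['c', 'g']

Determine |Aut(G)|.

G is 2-regular and connected on 8 vertices, i.e. the cycle C_8. C_8 has 8 rotations and 8 reflections, so Aut(C_8) ≅ D_8 of order 16.

16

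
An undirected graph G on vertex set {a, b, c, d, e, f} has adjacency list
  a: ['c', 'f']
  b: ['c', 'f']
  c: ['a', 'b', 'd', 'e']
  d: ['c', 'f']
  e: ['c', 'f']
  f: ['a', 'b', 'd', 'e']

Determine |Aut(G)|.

The vertices split by degree into {c, f} (degree 4) and {a, b, d, e} (degree 2); every edge runs between the two parts, so G is the complete bipartite graph K_{2,4}. Automorphisms preserve the bipartition setwise (since the parts differ in size) and act as S_2 × S_4 within it; |Aut| = 48.

48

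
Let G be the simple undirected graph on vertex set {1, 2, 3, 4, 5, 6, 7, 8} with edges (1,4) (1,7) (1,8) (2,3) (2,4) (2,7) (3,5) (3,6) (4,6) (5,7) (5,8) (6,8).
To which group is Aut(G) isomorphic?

G is 3-regular and bipartite on 2^3 = 8 vertices with girth 4; it is the hypercube graph Q_3. Aut(Q_3) consists of the signed permutations of the 3 coordinate axes: 3! permutations times 2^3 sign flips, so |Aut| = 2^3·3! = 48.

Z_2^3 ⋊ S_3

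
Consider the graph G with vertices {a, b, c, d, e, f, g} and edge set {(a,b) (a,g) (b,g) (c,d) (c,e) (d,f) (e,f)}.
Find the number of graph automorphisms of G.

48

G has two connected components, {c, d, e, f} and {a, b, g}; each is 2-regular, so G = C_4 ⊔ C_3. No automorphism exchanges components of different sizes, hence Aut(G) is the direct product D_4 × D_3, order 48.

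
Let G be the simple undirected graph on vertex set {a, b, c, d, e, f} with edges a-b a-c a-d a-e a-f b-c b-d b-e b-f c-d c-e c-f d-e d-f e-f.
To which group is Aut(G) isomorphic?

Every vertex has degree 5, so G is the complete graph K_6. Any permutation of the 6 vertices preserves K_6, so Aut(K_6) = S_6 of order 6! = 720.

S_6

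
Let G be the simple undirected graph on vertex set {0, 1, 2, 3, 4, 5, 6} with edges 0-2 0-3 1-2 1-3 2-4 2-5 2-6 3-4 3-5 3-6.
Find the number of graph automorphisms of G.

240

The vertices split by degree into {2, 3} (degree 5) and {0, 1, 4, 5, 6} (degree 2); every edge runs between the two parts, so G is the complete bipartite graph K_{2,5}. The parts have unequal sizes, so no automorphism swaps them; each part is permuted independently, giving S_5 × S_2 of order 5!·2! = 240.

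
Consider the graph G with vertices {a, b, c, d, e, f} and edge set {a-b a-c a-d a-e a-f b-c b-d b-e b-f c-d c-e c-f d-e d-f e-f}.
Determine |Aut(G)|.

720

Every vertex has degree 5, so G is the complete graph K_6. Every bijection on the vertex set is an automorphism of K_6; hence Aut(K_6) ≅ S_6, order 720.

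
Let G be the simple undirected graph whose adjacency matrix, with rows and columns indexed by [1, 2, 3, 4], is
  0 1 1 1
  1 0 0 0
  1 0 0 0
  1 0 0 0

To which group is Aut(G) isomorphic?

the symmetric group on 3 letters

Vertex 1 has degree 3 and every other vertex has degree 1, so G is the star K_{1,3} with centre 1. Any automorphism fixes the centre and permutes the 3 leaves freely, so Aut(G) ≅ S_3 of order 3! = 6.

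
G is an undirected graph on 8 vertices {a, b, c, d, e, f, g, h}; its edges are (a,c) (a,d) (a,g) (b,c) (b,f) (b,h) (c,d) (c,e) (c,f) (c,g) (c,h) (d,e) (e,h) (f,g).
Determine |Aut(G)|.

14

Vertex c is the unique vertex of degree 7; the remaining 7 vertices each have degree 3 and induce a cycle, so G is the wheel on 8 vertices with hub c. With the hub fixed, the remaining symmetry is that of the rim cycle C_7, giving the dihedral group D_7.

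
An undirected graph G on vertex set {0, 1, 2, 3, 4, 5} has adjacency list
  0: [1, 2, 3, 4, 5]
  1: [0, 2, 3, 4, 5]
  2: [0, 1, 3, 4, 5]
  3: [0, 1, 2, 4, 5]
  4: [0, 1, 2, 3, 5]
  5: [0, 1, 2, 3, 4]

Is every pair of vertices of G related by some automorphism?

Yes

Every vertex has degree 5, so G is the complete graph K_6. Every bijection on the vertex set is an automorphism of K_6; hence Aut(K_6) ≅ S_6, order 720. Under this action every vertex can be carried to every other, so G is vertex-transitive.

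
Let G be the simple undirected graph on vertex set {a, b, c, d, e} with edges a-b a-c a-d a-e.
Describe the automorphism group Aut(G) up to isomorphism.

Vertex a has degree 4 and every other vertex has degree 1, so G is the star K_{1,4} with centre a. The 4 leaves are pairwise interchangeable while the centre is fixed, giving Aut(G) = S_4.

S_4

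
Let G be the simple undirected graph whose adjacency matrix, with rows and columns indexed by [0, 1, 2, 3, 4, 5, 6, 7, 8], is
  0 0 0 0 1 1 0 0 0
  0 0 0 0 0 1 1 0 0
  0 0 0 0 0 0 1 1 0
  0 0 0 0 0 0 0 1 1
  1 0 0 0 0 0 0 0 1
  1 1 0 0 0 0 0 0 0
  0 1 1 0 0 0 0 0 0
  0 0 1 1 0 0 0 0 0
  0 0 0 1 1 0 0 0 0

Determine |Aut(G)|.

18

Every vertex has degree 2 and the graph is connected, so G is the 9-cycle C_9. The automorphisms of the 9-cycle are exactly the symmetries of a regular 9-gon: the dihedral group D_9, |D_9| = 18.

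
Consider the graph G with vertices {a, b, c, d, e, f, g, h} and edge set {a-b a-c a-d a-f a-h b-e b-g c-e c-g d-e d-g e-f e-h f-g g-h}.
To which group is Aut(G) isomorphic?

S_5 × S_3

The vertices split by degree into {a, e, g} (degree 5) and {b, c, d, f, h} (degree 3); every edge runs between the two parts, so G is the complete bipartite graph K_{3,5}. Automorphisms preserve the bipartition setwise (since the parts differ in size) and act as S_5 × S_3 within it; |Aut| = 720.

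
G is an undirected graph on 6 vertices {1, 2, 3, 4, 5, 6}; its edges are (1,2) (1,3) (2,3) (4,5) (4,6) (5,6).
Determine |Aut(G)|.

G has two connected components, {1, 2, 3} and {4, 5, 6}; each is 2-regular, so G = C_3 ⊔ C_3. With two isomorphic components, Aut(G) = Aut(C_3) ≀ S_2 = (D_3 × D_3) ⋊ Z_2: permute each cycle by D_3, then optionally swap the two cycles. Order 2·(2·3)² = 72.

72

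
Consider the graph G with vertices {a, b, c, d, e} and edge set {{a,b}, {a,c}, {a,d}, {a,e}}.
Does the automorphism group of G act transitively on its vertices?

No

Vertex a is the only vertex of degree 4, so every automorphism fixes it; G is not vertex-transitive.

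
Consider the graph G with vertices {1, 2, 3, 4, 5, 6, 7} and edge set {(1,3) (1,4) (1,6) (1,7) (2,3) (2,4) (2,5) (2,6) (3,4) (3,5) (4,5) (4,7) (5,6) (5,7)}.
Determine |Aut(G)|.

1

Degrees alone do not determine every vertex (e.g. 1 and 2 both have degree 4), but their neighbour-degree multisets differ: N(1) has degrees [3, 3, 4, 5] while N(2) has degrees [3, 4, 5, 5]. Repeating this refinement separates all vertices, so the only automorphism is the identity.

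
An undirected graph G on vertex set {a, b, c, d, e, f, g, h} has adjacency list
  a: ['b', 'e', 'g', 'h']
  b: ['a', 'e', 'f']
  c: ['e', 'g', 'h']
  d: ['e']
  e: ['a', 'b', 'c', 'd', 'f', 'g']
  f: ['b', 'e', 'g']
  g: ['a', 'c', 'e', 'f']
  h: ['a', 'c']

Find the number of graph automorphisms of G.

1

The degree sequence is [4, 3, 3, 1, 6, 3, 4, 2]. Checking the degree-preserving permutations of the vertex set shows that none except the identity preserves every edge, so Aut(G) is trivial.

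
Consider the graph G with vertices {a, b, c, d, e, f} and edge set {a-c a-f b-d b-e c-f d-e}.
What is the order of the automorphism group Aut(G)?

G has two connected components, {a, c, f} and {b, d, e}; each is 2-regular, so G = C_3 ⊔ C_3. Aut of a disjoint union of two copies of C_3 is the wreath product D_3 ≀ Z_2, of order 2·6² = 72.

72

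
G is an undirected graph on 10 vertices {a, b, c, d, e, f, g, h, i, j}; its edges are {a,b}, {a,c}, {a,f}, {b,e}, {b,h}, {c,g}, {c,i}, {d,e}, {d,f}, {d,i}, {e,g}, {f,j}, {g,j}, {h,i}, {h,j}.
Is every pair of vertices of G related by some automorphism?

G is 3-regular on 10 vertices with no triangles and no 4-cycles (girth 5): this is the Petersen graph. It is a classical fact that the Petersen graph has automorphism group S_5 (order 120), arising from its description as the Kneser graph K(5,2). Under this action every vertex can be carried to every other, so G is vertex-transitive.

Yes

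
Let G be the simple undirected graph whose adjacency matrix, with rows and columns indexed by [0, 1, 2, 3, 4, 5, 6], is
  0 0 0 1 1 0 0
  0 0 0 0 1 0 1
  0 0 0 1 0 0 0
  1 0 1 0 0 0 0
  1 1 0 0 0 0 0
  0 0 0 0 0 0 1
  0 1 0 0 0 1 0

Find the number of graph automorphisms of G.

2

The degree sequence is [2, 2, 1, 2, 2, 1, 2]; the two degree-1 vertices 2 and 5 are the ends of a path, so G = P_7. A path has exactly one nontrivial symmetry — reversal — giving Aut(G) of order 2.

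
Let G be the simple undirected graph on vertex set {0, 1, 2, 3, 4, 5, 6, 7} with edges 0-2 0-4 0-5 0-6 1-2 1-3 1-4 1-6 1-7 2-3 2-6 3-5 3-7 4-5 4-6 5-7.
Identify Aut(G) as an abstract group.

The degree sequence is [4, 5, 4, 4, 4, 4, 4, 3]. Checking the degree-preserving permutations of the vertex set shows that none except the identity preserves every edge, so Aut(G) is trivial.

1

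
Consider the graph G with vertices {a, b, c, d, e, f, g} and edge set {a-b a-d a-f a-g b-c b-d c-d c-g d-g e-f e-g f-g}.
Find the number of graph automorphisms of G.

The degree sequence is [4, 3, 3, 4, 2, 3, 5]. Checking the degree-preserving permutations of the vertex set shows that none except the identity preserves every edge, so Aut(G) is trivial.

1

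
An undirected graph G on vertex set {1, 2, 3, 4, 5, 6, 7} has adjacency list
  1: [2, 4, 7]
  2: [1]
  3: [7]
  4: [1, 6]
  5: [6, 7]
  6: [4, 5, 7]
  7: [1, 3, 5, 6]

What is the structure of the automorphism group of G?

Degrees alone do not determine every vertex (e.g. 1 and 6 both have degree 3), but their neighbour-degree multisets differ: N(1) has degrees [1, 2, 4] while N(6) has degrees [2, 2, 4]. Repeating this refinement separates all vertices, so the only automorphism is the identity.

1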